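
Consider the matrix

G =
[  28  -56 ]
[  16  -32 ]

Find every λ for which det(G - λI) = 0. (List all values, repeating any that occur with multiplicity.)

det(G - tI) = (28 - t)(-32 - t) - (-56)·(16) = t^2 + 4t.
This factors as (t + 4)·t = 0.
Eigenvalues: -4, 0.

-4, 0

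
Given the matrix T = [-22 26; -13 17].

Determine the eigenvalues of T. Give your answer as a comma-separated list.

-9, 4

det(T - rI) = (-22 - r)(17 - r) - (26)·(-13) = r^2 + 5r - 36.
This factors as (r + 9)·(r - 4) = 0.
Eigenvalues: -9, 4.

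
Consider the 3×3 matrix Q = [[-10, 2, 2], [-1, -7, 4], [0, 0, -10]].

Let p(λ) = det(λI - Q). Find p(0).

720

p(0) = det(0·I − Q) = det(−Q) = (−1)^3·det(Q).
det(Q) = -720, so p(0) = 720.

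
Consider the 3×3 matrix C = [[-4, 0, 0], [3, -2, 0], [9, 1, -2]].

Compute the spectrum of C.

-4, -2, -2

C is lower triangular, so its eigenvalues are the diagonal entries.
Diagonal: -4, -2, -2.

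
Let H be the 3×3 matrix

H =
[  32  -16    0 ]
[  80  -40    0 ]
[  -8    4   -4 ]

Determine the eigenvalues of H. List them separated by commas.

-8, -4, 0

The characteristic polynomial is p(lambda) = det(lambda·I - H).
Expanding the 3×3 determinant: p(lambda) = lambda^3 + 12·lambda^2 + 32·lambda.
Try lambda = -4: p(-4) = 0, so -4 is a root.
Dividing by (lambda + 4) leaves lambda^2 + 8·lambda.
The quadratic factors as (lambda + 8)·lambda.
Eigenvalues: -8, -4, 0.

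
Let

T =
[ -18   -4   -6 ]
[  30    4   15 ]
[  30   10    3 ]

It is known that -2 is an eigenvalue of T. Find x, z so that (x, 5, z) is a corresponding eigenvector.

-2, 2

We need (T + 2I)v = 0.
T + 2I = [[-16, -4, -6], [30, 6, 15], [30, 10, 5]].
Row 1: (-16)·x + (-4)·5 + (-6)·z = 0
Row 2: (30)·x + (6)·5 + (15)·z = 0
Row 3: (30)·x + (10)·5 + (5)·z = 0
Solving gives x = -2, z = 2.
Check: T·(-2, 5, 2) = (4, -10, -4) = -2·(-2, 5, 2).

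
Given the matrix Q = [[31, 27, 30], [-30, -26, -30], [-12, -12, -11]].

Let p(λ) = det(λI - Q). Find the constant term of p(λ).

44

p(λ) = λ^3 + 6λ^2 - 51λ + 44.
The constant term is 44.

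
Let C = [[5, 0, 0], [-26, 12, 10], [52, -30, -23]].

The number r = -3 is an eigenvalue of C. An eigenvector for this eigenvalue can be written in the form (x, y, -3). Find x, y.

0, 2

We need (C + 3I)v = 0.
C + 3I = [[8, 0, 0], [-26, 15, 10], [52, -30, -20]].
Row 1: (8)·x + (0)·y + (0)·-3 = 0
Row 2: (-26)·x + (15)·y + (10)·-3 = 0
Row 3: (52)·x + (-30)·y + (-20)·-3 = 0
Solving gives x = 0, y = 2.
Check: C·(0, 2, -3) = (0, -6, 9) = -3·(0, 2, -3).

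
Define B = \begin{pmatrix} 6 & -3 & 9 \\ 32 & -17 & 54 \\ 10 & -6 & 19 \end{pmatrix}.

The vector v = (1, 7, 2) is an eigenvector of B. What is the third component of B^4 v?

162

First find the eigenvalue: Bv = (3, 21, 6) = 3·(1, 7, 2), so λ = 3.
Then B^4 v = λ^4·v = 3^4·(1, 7, 2) = 81·(1, 7, 2) = (81, 567, 162).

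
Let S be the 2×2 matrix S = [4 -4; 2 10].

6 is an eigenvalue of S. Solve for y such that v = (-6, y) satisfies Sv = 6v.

3

We need (S - 6I)v = 0.
S - 6I = [[-2, -4], [2, 4]].
Row 1: (-2)·-6 + (-4)·y = 0
Row 2: (2)·-6 + (4)·y = 0
Solving gives y = 3.
Check: S·(-6, 3) = (-36, 18) = 6·(-6, 3).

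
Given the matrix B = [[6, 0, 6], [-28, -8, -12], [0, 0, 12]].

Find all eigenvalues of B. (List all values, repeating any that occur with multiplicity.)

-8, 6, 12

Set up det(μI - B) = 0.
Expanding the 3×3 determinant: p(μ) = μ^3 - 10μ^2 - 72μ + 576.
Since p(6) = 0, μ = 6 is a root.
Dividing by (μ - 6) leaves μ^2 - 4μ - 96.
The quadratic factors as (μ + 8)·(μ - 12).
Eigenvalues: -8, 6, 12.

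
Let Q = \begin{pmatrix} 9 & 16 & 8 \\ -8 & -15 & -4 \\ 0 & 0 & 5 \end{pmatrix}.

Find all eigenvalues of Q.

-7, 1, 5

Set up det(rI - Q) = 0.
Expanding along the first row, p(r) = r^3 + r^2 - 37r + 35.
Since p(-7) = 0, r = -7 is a root.
Dividing by (r + 7) leaves r^2 - 6r + 5.
The quadratic factors as (r - 1)·(r - 5).
Eigenvalues: -7, 1, 5.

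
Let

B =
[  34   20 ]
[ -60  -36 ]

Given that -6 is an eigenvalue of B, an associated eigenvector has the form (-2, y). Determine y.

4

We need (B + 6I)v = 0.
B + 6I = [[40, 20], [-60, -30]].
Row 1: (40)·-2 + (20)·y = 0
Row 2: (-60)·-2 + (-30)·y = 0
Solving gives y = 4.
Check: B·(-2, 4) = (12, -24) = -6·(-2, 4).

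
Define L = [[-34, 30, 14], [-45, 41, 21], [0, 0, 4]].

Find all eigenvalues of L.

Set up det(tI - L) = 0.
Cofactor expansion gives p(t) = t^3 - 11t^2 - 16t + 176.
Rational-root test: t = -4 gives p(-4) = 0.
Factor out (t + 4): p(t) = (t + 4)·(t^2 - 15t + 44).
The quadratic factors as (t - 4)·(t - 11).
Eigenvalues: -4, 4, 11.

-4, 4, 11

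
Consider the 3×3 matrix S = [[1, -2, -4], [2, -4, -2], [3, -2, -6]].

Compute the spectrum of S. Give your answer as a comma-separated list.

-4, -3, -2

The characteristic polynomial is p(λ) = det(λI - S).
Cofactor expansion gives p(λ) = λ^3 + 9λ^2 + 26λ + 24.
Since p(-2) = 0, λ = -2 is a root.
Dividing by (λ + 2) leaves λ^2 + 7λ + 12.
The quadratic factors as (λ + 4)·(λ + 3).
Eigenvalues: -4, -3, -2.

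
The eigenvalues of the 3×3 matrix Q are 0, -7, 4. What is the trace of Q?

trace(Q) is the sum of the eigenvalues: (0) + (-7) + (4) = -3.

-3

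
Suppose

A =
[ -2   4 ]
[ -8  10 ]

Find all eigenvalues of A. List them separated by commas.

2, 6

det(A - tI) = (-2 - t)(10 - t) - (4)·(-8) = t^2 - 8t + 12.
This factors as (t - 2)·(t - 6) = 0.
Eigenvalues: 2, 6.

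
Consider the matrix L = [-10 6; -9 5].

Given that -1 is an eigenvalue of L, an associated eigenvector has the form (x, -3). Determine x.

-2

We need (L + 1I)v = 0.
L + 1I = [[-9, 6], [-9, 6]].
Row 1: (-9)·x + (6)·-3 = 0
Row 2: (-9)·x + (6)·-3 = 0
Solving gives x = -2.
Check: L·(-2, -3) = (2, 3) = -1·(-2, -3).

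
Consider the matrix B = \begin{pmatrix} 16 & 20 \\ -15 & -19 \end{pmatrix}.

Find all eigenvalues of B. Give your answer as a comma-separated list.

-4, 1

det(B - sI) = (16 - s)(-19 - s) - (20)·(-15) = s^2 + 3s - 4.
This factors as (s + 4)·(s - 1) = 0.
Eigenvalues: -4, 1.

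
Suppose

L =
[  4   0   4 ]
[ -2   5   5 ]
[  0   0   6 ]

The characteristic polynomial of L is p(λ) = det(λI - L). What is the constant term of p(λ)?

-120

p(λ) = λ^3 - 15λ^2 + 74λ - 120.
The constant term is -120.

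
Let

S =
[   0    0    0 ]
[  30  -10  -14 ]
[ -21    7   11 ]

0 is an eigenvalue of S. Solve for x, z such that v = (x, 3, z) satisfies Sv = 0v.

1, 0

We need (S)v = 0.
S = [[0, 0, 0], [30, -10, -14], [-21, 7, 11]].
Row 1: (0)·x + (0)·3 + (0)·z = 0
Row 2: (30)·x + (-10)·3 + (-14)·z = 0
Row 3: (-21)·x + (7)·3 + (11)·z = 0
Solving gives x = 1, z = 0.
Check: S·(1, 3, 0) = (0, 0, 0) = 0·(1, 3, 0).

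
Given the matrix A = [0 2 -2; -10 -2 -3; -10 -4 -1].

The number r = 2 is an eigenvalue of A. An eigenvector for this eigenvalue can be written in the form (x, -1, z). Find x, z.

We need (A - 2I)v = 0.
A - 2I = [[-2, 2, -2], [-10, -4, -3], [-10, -4, -3]].
Row 1: (-2)·x + (2)·-1 + (-2)·z = 0
Row 2: (-10)·x + (-4)·-1 + (-3)·z = 0
Row 3: (-10)·x + (-4)·-1 + (-3)·z = 0
Solving gives x = 1, z = -2.
Check: A·(1, -1, -2) = (2, -2, -4) = 2·(1, -1, -2).

1, -2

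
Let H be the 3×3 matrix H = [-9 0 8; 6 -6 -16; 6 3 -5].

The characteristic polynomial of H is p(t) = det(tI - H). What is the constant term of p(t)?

p(t) = t^3 + 20t^2 + 129t + 270.
The constant term is 270.

270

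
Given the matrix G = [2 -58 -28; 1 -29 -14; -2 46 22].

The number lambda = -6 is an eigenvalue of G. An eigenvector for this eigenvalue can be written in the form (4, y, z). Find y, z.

2, -3

We need (G + 6I)v = 0.
G + 6I = [[8, -58, -28], [1, -23, -14], [-2, 46, 28]].
Row 1: (8)·4 + (-58)·y + (-28)·z = 0
Row 2: (1)·4 + (-23)·y + (-14)·z = 0
Row 3: (-2)·4 + (46)·y + (28)·z = 0
Solving gives y = 2, z = -3.
Check: G·(4, 2, -3) = (-24, -12, 18) = -6·(4, 2, -3).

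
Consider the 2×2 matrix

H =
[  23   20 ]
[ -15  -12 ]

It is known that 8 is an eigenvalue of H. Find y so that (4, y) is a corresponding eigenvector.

We need (H - 8I)v = 0.
H - 8I = [[15, 20], [-15, -20]].
Row 1: (15)·4 + (20)·y = 0
Row 2: (-15)·4 + (-20)·y = 0
Solving gives y = -3.
Check: H·(4, -3) = (32, -24) = 8·(4, -3).

-3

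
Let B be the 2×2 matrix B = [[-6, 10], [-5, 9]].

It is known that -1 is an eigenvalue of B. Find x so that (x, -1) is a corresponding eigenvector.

We need (B + 1I)v = 0.
B + 1I = [[-5, 10], [-5, 10]].
Row 1: (-5)·x + (10)·-1 = 0
Row 2: (-5)·x + (10)·-1 = 0
Solving gives x = -2.
Check: B·(-2, -1) = (2, 1) = -1·(-2, -1).

-2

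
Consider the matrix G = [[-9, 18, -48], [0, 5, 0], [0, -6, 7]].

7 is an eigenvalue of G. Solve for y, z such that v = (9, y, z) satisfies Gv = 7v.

0, -3

We need (G - 7I)v = 0.
G - 7I = [[-16, 18, -48], [0, -2, 0], [0, -6, 0]].
Row 1: (-16)·9 + (18)·y + (-48)·z = 0
Row 2: (0)·9 + (-2)·y + (0)·z = 0
Row 3: (0)·9 + (-6)·y + (0)·z = 0
Solving gives y = 0, z = -3.
Check: G·(9, 0, -3) = (63, 0, -21) = 7·(9, 0, -3).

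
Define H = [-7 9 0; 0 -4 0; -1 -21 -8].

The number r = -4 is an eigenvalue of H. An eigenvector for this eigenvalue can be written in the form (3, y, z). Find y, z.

We need (H + 4I)v = 0.
H + 4I = [[-3, 9, 0], [0, 0, 0], [-1, -21, -4]].
Row 1: (-3)·3 + (9)·y + (0)·z = 0
Row 2: (0)·3 + (0)·y + (0)·z = 0
Row 3: (-1)·3 + (-21)·y + (-4)·z = 0
Solving gives y = 1, z = -6.
Check: H·(3, 1, -6) = (-12, -4, 24) = -4·(3, 1, -6).

1, -6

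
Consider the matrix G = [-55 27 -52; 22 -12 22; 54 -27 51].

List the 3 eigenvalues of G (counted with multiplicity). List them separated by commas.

-12, -3, -1

The characteristic polynomial is p(t) = det(tI - G).
Cofactor expansion gives p(t) = t^3 + 16t^2 + 51t + 36.
Rational-root test: t = -3 gives p(-3) = 0.
Factor out (t + 3): p(t) = (t + 3)·(t^2 + 13t + 12).
The quadratic factors as (t + 12)·(t + 1).
Eigenvalues: -12, -3, -1.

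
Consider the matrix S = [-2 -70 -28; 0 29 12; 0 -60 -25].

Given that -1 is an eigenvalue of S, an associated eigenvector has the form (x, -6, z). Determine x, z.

We need (S + 1I)v = 0.
S + 1I = [[-1, -70, -28], [0, 30, 12], [0, -60, -24]].
Row 1: (-1)·x + (-70)·-6 + (-28)·z = 0
Row 2: (0)·x + (30)·-6 + (12)·z = 0
Row 3: (0)·x + (-60)·-6 + (-24)·z = 0
Solving gives x = 0, z = 15.
Check: S·(0, -6, 15) = (0, 6, -15) = -1·(0, -6, 15).

0, 15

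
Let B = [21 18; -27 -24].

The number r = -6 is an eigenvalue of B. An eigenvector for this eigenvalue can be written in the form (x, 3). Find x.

-2

We need (B + 6I)v = 0.
B + 6I = [[27, 18], [-27, -18]].
Row 1: (27)·x + (18)·3 = 0
Row 2: (-27)·x + (-18)·3 = 0
Solving gives x = -2.
Check: B·(-2, 3) = (12, -18) = -6·(-2, 3).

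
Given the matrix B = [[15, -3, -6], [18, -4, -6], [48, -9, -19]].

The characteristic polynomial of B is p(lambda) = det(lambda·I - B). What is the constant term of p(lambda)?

p(lambda) = lambda^3 + 8·lambda^2 + 19·lambda + 12.
The constant term is 12.

12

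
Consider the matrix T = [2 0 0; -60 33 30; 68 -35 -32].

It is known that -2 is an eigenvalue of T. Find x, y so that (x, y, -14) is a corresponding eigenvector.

0, 12

We need (T + 2I)v = 0.
T + 2I = [[4, 0, 0], [-60, 35, 30], [68, -35, -30]].
Row 1: (4)·x + (0)·y + (0)·-14 = 0
Row 2: (-60)·x + (35)·y + (30)·-14 = 0
Row 3: (68)·x + (-35)·y + (-30)·-14 = 0
Solving gives x = 0, y = 12.
Check: T·(0, 12, -14) = (0, -24, 28) = -2·(0, 12, -14).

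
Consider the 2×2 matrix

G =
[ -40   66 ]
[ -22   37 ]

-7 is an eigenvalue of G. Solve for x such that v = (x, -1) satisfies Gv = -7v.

-2

We need (G + 7I)v = 0.
G + 7I = [[-33, 66], [-22, 44]].
Row 1: (-33)·x + (66)·-1 = 0
Row 2: (-22)·x + (44)·-1 = 0
Solving gives x = -2.
Check: G·(-2, -1) = (14, 7) = -7·(-2, -1).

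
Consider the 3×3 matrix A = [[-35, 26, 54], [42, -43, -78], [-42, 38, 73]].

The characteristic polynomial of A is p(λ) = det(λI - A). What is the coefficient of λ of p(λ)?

p(λ) = λ^3 + 5λ^2 - 49λ - 245.
The coefficient of λ is -49.

-49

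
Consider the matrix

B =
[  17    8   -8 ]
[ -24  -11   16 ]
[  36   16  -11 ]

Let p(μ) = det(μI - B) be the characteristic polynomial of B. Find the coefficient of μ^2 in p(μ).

The coefficient of μ^2 of det(μI - B) is −trace(B).
trace(B) = (17) + (-11) + (-11) = -5, so the coefficient is 5.

5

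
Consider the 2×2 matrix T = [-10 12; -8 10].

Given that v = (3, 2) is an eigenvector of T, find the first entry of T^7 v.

-384

First find the eigenvalue: Tv = (-6, -4) = -2·(3, 2), so λ = -2.
Then T^7 v = λ^7·v = (-2)^7·(3, 2) = -128·(3, 2) = (-384, -256).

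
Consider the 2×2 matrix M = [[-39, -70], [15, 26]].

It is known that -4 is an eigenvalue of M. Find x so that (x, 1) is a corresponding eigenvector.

We need (M + 4I)v = 0.
M + 4I = [[-35, -70], [15, 30]].
Row 1: (-35)·x + (-70)·1 = 0
Row 2: (15)·x + (30)·1 = 0
Solving gives x = -2.
Check: M·(-2, 1) = (8, -4) = -4·(-2, 1).

-2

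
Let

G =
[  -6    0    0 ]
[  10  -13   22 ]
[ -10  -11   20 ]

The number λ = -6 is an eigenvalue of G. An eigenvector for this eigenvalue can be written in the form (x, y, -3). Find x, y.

1, -8

We need (G + 6I)v = 0.
G + 6I = [[0, 0, 0], [10, -7, 22], [-10, -11, 26]].
Row 1: (0)·x + (0)·y + (0)·-3 = 0
Row 2: (10)·x + (-7)·y + (22)·-3 = 0
Row 3: (-10)·x + (-11)·y + (26)·-3 = 0
Solving gives x = 1, y = -8.
Check: G·(1, -8, -3) = (-6, 48, 18) = -6·(1, -8, -3).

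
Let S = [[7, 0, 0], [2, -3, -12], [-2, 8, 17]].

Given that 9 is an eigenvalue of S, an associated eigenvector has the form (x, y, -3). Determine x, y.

We need (S - 9I)v = 0.
S - 9I = [[-2, 0, 0], [2, -12, -12], [-2, 8, 8]].
Row 1: (-2)·x + (0)·y + (0)·-3 = 0
Row 2: (2)·x + (-12)·y + (-12)·-3 = 0
Row 3: (-2)·x + (8)·y + (8)·-3 = 0
Solving gives x = 0, y = 3.
Check: S·(0, 3, -3) = (0, 27, -27) = 9·(0, 3, -3).

0, 3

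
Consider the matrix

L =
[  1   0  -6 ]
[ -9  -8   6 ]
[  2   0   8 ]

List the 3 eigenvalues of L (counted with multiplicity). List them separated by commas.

The characteristic polynomial is p(λ) = det(λI - L).
Expanding along the first row, p(λ) = λ^3 - λ^2 - 52λ + 160.
Rational-root test: λ = 4 gives p(4) = 0.
Factor out (λ - 4): p(λ) = (λ - 4)·(λ^2 + 3λ - 40).
The quadratic factors as (λ + 8)·(λ - 5).
Eigenvalues: -8, 4, 5.

-8, 4, 5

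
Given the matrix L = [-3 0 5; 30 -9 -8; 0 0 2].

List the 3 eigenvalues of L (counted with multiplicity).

-9, -3, 2

The characteristic polynomial is p(s) = det(sI - L).
Expanding the 3×3 determinant: p(s) = s^3 + 10s^2 + 3s - 54.
Try s = 2: p(2) = 0, so 2 is a root.
Dividing by (s - 2) leaves s^2 + 12s + 27.
The quadratic factors as (s + 9)·(s + 3).
Eigenvalues: -9, -3, 2.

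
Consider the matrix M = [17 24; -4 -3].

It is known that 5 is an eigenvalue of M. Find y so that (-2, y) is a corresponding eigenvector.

1

We need (M - 5I)v = 0.
M - 5I = [[12, 24], [-4, -8]].
Row 1: (12)·-2 + (24)·y = 0
Row 2: (-4)·-2 + (-8)·y = 0
Solving gives y = 1.
Check: M·(-2, 1) = (-10, 5) = 5·(-2, 1).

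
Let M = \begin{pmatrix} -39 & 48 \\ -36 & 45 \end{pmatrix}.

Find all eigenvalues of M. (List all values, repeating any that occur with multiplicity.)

-3, 9

det(M - μI) = (-39 - μ)(45 - μ) - (48)·(-36) = μ^2 - 6μ - 27.
This factors as (μ + 3)·(μ - 9) = 0.
Eigenvalues: -3, 9.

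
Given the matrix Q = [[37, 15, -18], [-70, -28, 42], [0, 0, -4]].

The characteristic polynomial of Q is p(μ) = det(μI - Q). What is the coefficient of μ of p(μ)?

-22

p(μ) = μ^3 - 5μ^2 - 22μ + 56.
The coefficient of μ is -22.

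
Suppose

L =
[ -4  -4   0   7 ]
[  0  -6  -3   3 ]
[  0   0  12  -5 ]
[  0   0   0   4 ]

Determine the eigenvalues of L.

L is upper triangular, so its eigenvalues are the diagonal entries.
Diagonal: -4, -6, 12, 4.

-6, -4, 4, 12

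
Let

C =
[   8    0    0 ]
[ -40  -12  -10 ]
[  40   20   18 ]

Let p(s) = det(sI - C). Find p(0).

128

p(0) = det(0·I − C) = det(−C) = (−1)^3·det(C).
det(C) = -128, so p(0) = 128.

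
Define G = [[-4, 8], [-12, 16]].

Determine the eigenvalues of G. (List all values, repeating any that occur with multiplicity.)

4, 8

det(G - rI) = (-4 - r)(16 - r) - (8)·(-12) = r^2 - 12r + 32.
This factors as (r - 4)·(r - 8) = 0.
Eigenvalues: 4, 8.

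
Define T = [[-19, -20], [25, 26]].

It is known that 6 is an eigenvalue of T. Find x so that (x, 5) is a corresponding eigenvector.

-4

We need (T - 6I)v = 0.
T - 6I = [[-25, -20], [25, 20]].
Row 1: (-25)·x + (-20)·5 = 0
Row 2: (25)·x + (20)·5 = 0
Solving gives x = -4.
Check: T·(-4, 5) = (-24, 30) = 6·(-4, 5).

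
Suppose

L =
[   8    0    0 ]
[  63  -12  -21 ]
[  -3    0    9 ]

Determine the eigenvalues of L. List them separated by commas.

-12, 8, 9

The characteristic polynomial is p(t) = det(tI - L).
Cofactor expansion gives p(t) = t^3 - 5t^2 - 132t + 864.
Try t = -12: p(-12) = 0, so -12 is a root.
Factor out (t + 12): p(t) = (t + 12)·(t^2 - 17t + 72).
The quadratic factors as (t - 8)·(t - 9).
Eigenvalues: -12, 8, 9.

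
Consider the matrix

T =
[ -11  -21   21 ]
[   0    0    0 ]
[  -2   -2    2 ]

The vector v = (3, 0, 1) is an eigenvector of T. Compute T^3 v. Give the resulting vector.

(-192, 0, -64)

First find the eigenvalue: Tv = (-12, 0, -4) = -4·(3, 0, 1), so λ = -4.
Then T^3 v = λ^3·v = (-4)^3·(3, 0, 1) = -64·(3, 0, 1) = (-192, 0, -64).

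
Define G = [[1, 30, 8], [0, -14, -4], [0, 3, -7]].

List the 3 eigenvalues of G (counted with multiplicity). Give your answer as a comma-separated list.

Set up det(rI - G) = 0.
Expanding the 3×3 determinant: p(r) = r^3 + 20r^2 + 89r - 110.
Rational-root test: r = -10 gives p(-10) = 0.
Factor out (r + 10): p(r) = (r + 10)·(r^2 + 10r - 11).
The quadratic factors as (r + 11)·(r - 1).
Eigenvalues: -11, -10, 1.

-11, -10, 1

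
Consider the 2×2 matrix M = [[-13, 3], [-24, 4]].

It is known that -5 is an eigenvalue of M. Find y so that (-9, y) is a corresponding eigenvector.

We need (M + 5I)v = 0.
M + 5I = [[-8, 3], [-24, 9]].
Row 1: (-8)·-9 + (3)·y = 0
Row 2: (-24)·-9 + (9)·y = 0
Solving gives y = -24.
Check: M·(-9, -24) = (45, 120) = -5·(-9, -24).

-24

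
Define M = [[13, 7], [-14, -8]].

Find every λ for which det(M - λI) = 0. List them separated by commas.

-1, 6

det(M - μI) = (13 - μ)(-8 - μ) - (7)·(-14) = μ^2 - 5μ - 6.
This factors as (μ + 1)·(μ - 6) = 0.
Eigenvalues: -1, 6.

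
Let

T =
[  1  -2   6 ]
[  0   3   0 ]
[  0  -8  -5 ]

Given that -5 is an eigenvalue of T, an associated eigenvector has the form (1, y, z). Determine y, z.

We need (T + 5I)v = 0.
T + 5I = [[6, -2, 6], [0, 8, 0], [0, -8, 0]].
Row 1: (6)·1 + (-2)·y + (6)·z = 0
Row 2: (0)·1 + (8)·y + (0)·z = 0
Row 3: (0)·1 + (-8)·y + (0)·z = 0
Solving gives y = 0, z = -1.
Check: T·(1, 0, -1) = (-5, 0, 5) = -5·(1, 0, -1).

0, -1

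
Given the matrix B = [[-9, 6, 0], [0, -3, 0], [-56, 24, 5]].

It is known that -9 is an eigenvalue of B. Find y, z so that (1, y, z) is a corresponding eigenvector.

0, 4

We need (B + 9I)v = 0.
B + 9I = [[0, 6, 0], [0, 6, 0], [-56, 24, 14]].
Row 1: (0)·1 + (6)·y + (0)·z = 0
Row 2: (0)·1 + (6)·y + (0)·z = 0
Row 3: (-56)·1 + (24)·y + (14)·z = 0
Solving gives y = 0, z = 4.
Check: B·(1, 0, 4) = (-9, 0, -36) = -9·(1, 0, 4).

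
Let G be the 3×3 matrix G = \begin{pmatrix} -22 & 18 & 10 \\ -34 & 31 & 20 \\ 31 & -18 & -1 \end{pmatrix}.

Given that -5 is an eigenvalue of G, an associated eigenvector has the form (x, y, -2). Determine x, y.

We need (G + 5I)v = 0.
G + 5I = [[-17, 18, 10], [-34, 36, 20], [31, -18, 4]].
Row 1: (-17)·x + (18)·y + (10)·-2 = 0
Row 2: (-34)·x + (36)·y + (20)·-2 = 0
Row 3: (31)·x + (-18)·y + (4)·-2 = 0
Solving gives x = 2, y = 3.
Check: G·(2, 3, -2) = (-10, -15, 10) = -5·(2, 3, -2).

2, 3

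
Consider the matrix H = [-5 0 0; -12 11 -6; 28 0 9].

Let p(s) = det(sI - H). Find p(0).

p(0) = det(0·I − H) = det(−H) = (−1)^3·det(H).
det(H) = -495, so p(0) = 495.

495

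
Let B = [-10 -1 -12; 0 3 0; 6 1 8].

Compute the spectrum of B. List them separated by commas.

The characteristic polynomial is p(t) = det(tI - B).
Expanding along the first row, p(t) = t^3 - t^2 - 14t + 24.
Try t = 2: p(2) = 0, so 2 is a root.
Factor out (t - 2): p(t) = (t - 2)·(t^2 + t - 12).
The quadratic factors as (t + 4)·(t - 3).
Eigenvalues: -4, 2, 3.

-4, 2, 3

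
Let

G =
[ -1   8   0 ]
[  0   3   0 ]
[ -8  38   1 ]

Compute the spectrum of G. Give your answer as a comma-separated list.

Set up det(μI - G) = 0.
Expanding the 3×3 determinant: p(μ) = μ^3 - 3μ^2 - μ + 3.
Rational-root test: μ = -1 gives p(-1) = 0.
Dividing by (μ + 1) leaves μ^2 - 4μ + 3.
The quadratic factors as (μ - 1)·(μ - 3).
Eigenvalues: -1, 1, 3.

-1, 1, 3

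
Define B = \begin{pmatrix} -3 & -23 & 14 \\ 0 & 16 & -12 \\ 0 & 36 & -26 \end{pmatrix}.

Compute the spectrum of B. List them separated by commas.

Set up det(lambda·I - B) = 0.
Cofactor expansion gives p(lambda) = lambda^3 + 13·lambda^2 + 46·lambda + 48.
Rational-root test: lambda = -2 gives p(-2) = 0.
Dividing by (lambda + 2) leaves lambda^2 + 11·lambda + 24.
The quadratic factors as (lambda + 8)·(lambda + 3).
Eigenvalues: -8, -3, -2.

-8, -3, -2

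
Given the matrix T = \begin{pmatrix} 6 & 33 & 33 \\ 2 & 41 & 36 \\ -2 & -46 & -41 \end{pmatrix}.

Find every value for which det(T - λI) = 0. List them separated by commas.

-5, 5, 6

Set up det(sI - T) = 0.
Expanding the 3×3 determinant: p(s) = s^3 - 6s^2 - 25s + 150.
Since p(-5) = 0, s = -5 is a root.
Factor out (s + 5): p(s) = (s + 5)·(s^2 - 11s + 30).
The quadratic factors as (s - 5)·(s - 6).
Eigenvalues: -5, 5, 6.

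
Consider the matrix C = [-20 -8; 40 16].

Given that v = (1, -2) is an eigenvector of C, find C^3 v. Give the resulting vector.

First find the eigenvalue: Cv = (-4, 8) = -4·(1, -2), so λ = -4.
Then C^3 v = λ^3·v = (-4)^3·(1, -2) = -64·(1, -2) = (-64, 128).

(-64, 128)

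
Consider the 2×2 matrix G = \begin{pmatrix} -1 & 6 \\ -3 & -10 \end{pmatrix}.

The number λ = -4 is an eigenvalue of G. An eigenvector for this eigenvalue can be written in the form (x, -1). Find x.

2

We need (G + 4I)v = 0.
G + 4I = [[3, 6], [-3, -6]].
Row 1: (3)·x + (6)·-1 = 0
Row 2: (-3)·x + (-6)·-1 = 0
Solving gives x = 2.
Check: G·(2, -1) = (-8, 4) = -4·(2, -1).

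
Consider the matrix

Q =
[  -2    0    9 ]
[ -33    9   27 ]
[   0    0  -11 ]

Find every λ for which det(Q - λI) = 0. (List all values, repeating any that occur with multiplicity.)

Set up det(lambda·I - Q) = 0.
Expanding the 3×3 determinant: p(lambda) = lambda^3 + 4·lambda^2 - 95·lambda - 198.
Since p(9) = 0, lambda = 9 is a root.
Factor out (lambda - 9): p(lambda) = (lambda - 9)·(lambda^2 + 13·lambda + 22).
The quadratic factors as (lambda + 11)·(lambda + 2).
Eigenvalues: -11, -2, 9.

-11, -2, 9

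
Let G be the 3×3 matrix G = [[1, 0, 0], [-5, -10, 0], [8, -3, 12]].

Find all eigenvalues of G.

-10, 1, 12

G is lower triangular, so its eigenvalues are the diagonal entries.
Diagonal: 1, -10, 12.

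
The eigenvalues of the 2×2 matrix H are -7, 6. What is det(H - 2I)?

-36

If H has eigenvalues -7, 6, then H - 2I has eigenvalues -9, 4.
det(H - 2I) = (-9) · (4) = -36.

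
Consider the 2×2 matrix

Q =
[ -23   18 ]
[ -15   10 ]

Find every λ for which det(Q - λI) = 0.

-8, -5

det(Q - lambda·I) = (-23 - lambda)(10 - lambda) - (18)·(-15) = lambda^2 + 13·lambda + 40.
This factors as (lambda + 8)·(lambda + 5) = 0.
Eigenvalues: -8, -5.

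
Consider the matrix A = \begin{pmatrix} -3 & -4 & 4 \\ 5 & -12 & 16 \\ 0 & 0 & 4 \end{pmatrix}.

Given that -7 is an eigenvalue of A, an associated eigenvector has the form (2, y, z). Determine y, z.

2, 0

We need (A + 7I)v = 0.
A + 7I = [[4, -4, 4], [5, -5, 16], [0, 0, 11]].
Row 1: (4)·2 + (-4)·y + (4)·z = 0
Row 2: (5)·2 + (-5)·y + (16)·z = 0
Row 3: (0)·2 + (0)·y + (11)·z = 0
Solving gives y = 2, z = 0.
Check: A·(2, 2, 0) = (-14, -14, 0) = -7·(2, 2, 0).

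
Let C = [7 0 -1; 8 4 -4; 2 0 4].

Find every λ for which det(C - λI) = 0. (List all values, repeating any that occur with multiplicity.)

The characteristic polynomial is p(t) = det(tI - C).
Expanding the 3×3 determinant: p(t) = t^3 - 15t^2 + 74t - 120.
Rational-root test: t = 5 gives p(5) = 0.
Factor out (t - 5): p(t) = (t - 5)·(t^2 - 10t + 24).
The quadratic factors as (t - 4)·(t - 6).
Eigenvalues: 4, 5, 6.

4, 5, 6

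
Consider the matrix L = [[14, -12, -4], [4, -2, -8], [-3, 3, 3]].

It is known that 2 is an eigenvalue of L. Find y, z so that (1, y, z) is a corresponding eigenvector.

1, 0

We need (L - 2I)v = 0.
L - 2I = [[12, -12, -4], [4, -4, -8], [-3, 3, 1]].
Row 1: (12)·1 + (-12)·y + (-4)·z = 0
Row 2: (4)·1 + (-4)·y + (-8)·z = 0
Row 3: (-3)·1 + (3)·y + (1)·z = 0
Solving gives y = 1, z = 0.
Check: L·(1, 1, 0) = (2, 2, 0) = 2·(1, 1, 0).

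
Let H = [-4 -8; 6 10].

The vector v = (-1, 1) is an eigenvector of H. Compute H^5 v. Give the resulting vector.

First find the eigenvalue: Hv = (-4, 4) = 4·(-1, 1), so λ = 4.
Then H^5 v = λ^5·v = 4^5·(-1, 1) = 1024·(-1, 1) = (-1024, 1024).

(-1024, 1024)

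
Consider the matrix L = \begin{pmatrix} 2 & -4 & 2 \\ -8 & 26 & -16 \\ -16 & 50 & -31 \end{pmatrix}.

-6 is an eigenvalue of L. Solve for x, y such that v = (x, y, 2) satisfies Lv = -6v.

0, 1

We need (L + 6I)v = 0.
L + 6I = [[8, -4, 2], [-8, 32, -16], [-16, 50, -25]].
Row 1: (8)·x + (-4)·y + (2)·2 = 0
Row 2: (-8)·x + (32)·y + (-16)·2 = 0
Row 3: (-16)·x + (50)·y + (-25)·2 = 0
Solving gives x = 0, y = 1.
Check: L·(0, 1, 2) = (0, -6, -12) = -6·(0, 1, 2).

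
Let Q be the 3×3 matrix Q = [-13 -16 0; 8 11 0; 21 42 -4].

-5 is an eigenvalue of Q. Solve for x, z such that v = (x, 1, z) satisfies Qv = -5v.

-2, 0

We need (Q + 5I)v = 0.
Q + 5I = [[-8, -16, 0], [8, 16, 0], [21, 42, 1]].
Row 1: (-8)·x + (-16)·1 + (0)·z = 0
Row 2: (8)·x + (16)·1 + (0)·z = 0
Row 3: (21)·x + (42)·1 + (1)·z = 0
Solving gives x = -2, z = 0.
Check: Q·(-2, 1, 0) = (10, -5, 0) = -5·(-2, 1, 0).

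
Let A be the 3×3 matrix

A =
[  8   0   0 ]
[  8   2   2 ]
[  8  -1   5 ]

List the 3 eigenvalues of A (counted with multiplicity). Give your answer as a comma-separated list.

3, 4, 8

The characteristic polynomial is p(s) = det(sI - A).
Expanding the 3×3 determinant: p(s) = s^3 - 15s^2 + 68s - 96.
Try s = 3: p(3) = 0, so 3 is a root.
Dividing by (s - 3) leaves s^2 - 12s + 32.
The quadratic factors as (s - 4)·(s - 8).
Eigenvalues: 3, 4, 8.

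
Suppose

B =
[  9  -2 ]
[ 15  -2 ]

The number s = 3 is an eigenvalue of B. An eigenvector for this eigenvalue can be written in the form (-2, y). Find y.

We need (B - 3I)v = 0.
B - 3I = [[6, -2], [15, -5]].
Row 1: (6)·-2 + (-2)·y = 0
Row 2: (15)·-2 + (-5)·y = 0
Solving gives y = -6.
Check: B·(-2, -6) = (-6, -18) = 3·(-2, -6).

-6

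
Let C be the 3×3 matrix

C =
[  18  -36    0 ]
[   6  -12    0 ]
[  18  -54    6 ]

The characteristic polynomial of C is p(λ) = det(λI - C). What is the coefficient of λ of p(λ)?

p(λ) = λ^3 - 12λ^2 + 36λ.
The coefficient of λ is 36.

36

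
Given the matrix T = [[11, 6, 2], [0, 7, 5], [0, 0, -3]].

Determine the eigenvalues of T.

T is upper triangular, so its eigenvalues are the diagonal entries.
Diagonal: 11, 7, -3.

-3, 7, 11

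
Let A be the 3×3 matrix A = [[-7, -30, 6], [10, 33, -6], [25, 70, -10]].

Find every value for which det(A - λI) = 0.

3, 5, 8

The characteristic polynomial is p(s) = det(sI - A).
Cofactor expansion gives p(s) = s^3 - 16s^2 + 79s - 120.
Try s = 5: p(5) = 0, so 5 is a root.
Factor out (s - 5): p(s) = (s - 5)·(s^2 - 11s + 24).
The quadratic factors as (s - 3)·(s - 8).
Eigenvalues: 3, 5, 8.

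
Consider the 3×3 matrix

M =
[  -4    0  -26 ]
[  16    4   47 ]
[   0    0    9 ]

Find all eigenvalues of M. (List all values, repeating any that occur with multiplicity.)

Compute the characteristic polynomial p(λ) = det(λI - M).
Cofactor expansion gives p(λ) = λ^3 - 9λ^2 - 16λ + 144.
Rational-root test: λ = -4 gives p(-4) = 0.
Dividing by (λ + 4) leaves λ^2 - 13λ + 36.
The quadratic factors as (λ - 4)·(λ - 9).
Eigenvalues: -4, 4, 9.

-4, 4, 9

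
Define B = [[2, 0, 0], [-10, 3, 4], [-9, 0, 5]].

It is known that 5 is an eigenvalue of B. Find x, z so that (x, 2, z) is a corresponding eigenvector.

We need (B - 5I)v = 0.
B - 5I = [[-3, 0, 0], [-10, -2, 4], [-9, 0, 0]].
Row 1: (-3)·x + (0)·2 + (0)·z = 0
Row 2: (-10)·x + (-2)·2 + (4)·z = 0
Row 3: (-9)·x + (0)·2 + (0)·z = 0
Solving gives x = 0, z = 1.
Check: B·(0, 2, 1) = (0, 10, 5) = 5·(0, 2, 1).

0, 1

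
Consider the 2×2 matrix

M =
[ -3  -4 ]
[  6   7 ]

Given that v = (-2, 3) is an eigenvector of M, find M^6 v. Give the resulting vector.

First find the eigenvalue: Mv = (-6, 9) = 3·(-2, 3), so λ = 3.
Then M^6 v = λ^6·v = 3^6·(-2, 3) = 729·(-2, 3) = (-1458, 2187).

(-1458, 2187)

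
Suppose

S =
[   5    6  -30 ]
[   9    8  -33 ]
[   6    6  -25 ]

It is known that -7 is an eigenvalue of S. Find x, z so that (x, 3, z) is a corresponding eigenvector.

6, 3

We need (S + 7I)v = 0.
S + 7I = [[12, 6, -30], [9, 15, -33], [6, 6, -18]].
Row 1: (12)·x + (6)·3 + (-30)·z = 0
Row 2: (9)·x + (15)·3 + (-33)·z = 0
Row 3: (6)·x + (6)·3 + (-18)·z = 0
Solving gives x = 6, z = 3.
Check: S·(6, 3, 3) = (-42, -21, -21) = -7·(6, 3, 3).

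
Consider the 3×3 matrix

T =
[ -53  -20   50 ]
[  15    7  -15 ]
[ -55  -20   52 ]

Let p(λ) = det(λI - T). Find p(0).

42

p(0) = det(0·I − T) = det(−T) = (−1)^3·det(T).
det(T) = -42, so p(0) = 42.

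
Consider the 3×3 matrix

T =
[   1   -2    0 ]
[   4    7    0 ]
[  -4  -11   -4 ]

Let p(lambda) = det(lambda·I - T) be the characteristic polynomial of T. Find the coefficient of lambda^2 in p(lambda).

The coefficient of lambda^2 of det(lambda·I - T) is −trace(T).
trace(T) = (1) + (7) + (-4) = 4, so the coefficient is -4.

-4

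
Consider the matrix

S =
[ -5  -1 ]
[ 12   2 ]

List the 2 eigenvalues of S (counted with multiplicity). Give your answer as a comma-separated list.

det(S - lambda·I) = (-5 - lambda)(2 - lambda) - (-1)·(12) = lambda^2 + 3·lambda + 2.
This factors as (lambda + 2)·(lambda + 1) = 0.
Eigenvalues: -2, -1.

-2, -1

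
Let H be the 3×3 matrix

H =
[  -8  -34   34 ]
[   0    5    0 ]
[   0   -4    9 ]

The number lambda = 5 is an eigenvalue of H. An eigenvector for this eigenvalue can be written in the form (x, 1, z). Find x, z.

We need (H - 5I)v = 0.
H - 5I = [[-13, -34, 34], [0, 0, 0], [0, -4, 4]].
Row 1: (-13)·x + (-34)·1 + (34)·z = 0
Row 2: (0)·x + (0)·1 + (0)·z = 0
Row 3: (0)·x + (-4)·1 + (4)·z = 0
Solving gives x = 0, z = 1.
Check: H·(0, 1, 1) = (0, 5, 5) = 5·(0, 1, 1).

0, 1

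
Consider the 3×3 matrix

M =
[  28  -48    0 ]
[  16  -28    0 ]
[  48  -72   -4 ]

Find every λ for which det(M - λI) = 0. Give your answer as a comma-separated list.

-4, -4, 4

Set up det(rI - M) = 0.
Cofactor expansion gives p(r) = r^3 + 4r^2 - 16r - 64.
Try r = 4: p(4) = 0, so 4 is a root.
Dividing by (r - 4) leaves r^2 + 8r + 16.
The quadratic factor is (r + 4)^2.
Eigenvalues: -4, -4, 4.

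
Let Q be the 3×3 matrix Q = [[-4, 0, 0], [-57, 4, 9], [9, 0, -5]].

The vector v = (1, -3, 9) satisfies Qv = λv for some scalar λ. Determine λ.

-4

Compute Qv: Q·(1, -3, 9) = (-4, 12, -36).
Since Qv = λv, compare component 1: -4 = λ·1, so λ = -4.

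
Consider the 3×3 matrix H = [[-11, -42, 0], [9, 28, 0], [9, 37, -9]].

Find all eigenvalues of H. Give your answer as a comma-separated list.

-9, 7, 10

Compute the characteristic polynomial p(r) = det(rI - H).
Expanding along the first row, p(r) = r^3 - 8r^2 - 83r + 630.
Rational-root test: r = 7 gives p(7) = 0.
Factor out (r - 7): p(r) = (r - 7)·(r^2 - r - 90).
The quadratic factors as (r + 9)·(r - 10).
Eigenvalues: -9, 7, 10.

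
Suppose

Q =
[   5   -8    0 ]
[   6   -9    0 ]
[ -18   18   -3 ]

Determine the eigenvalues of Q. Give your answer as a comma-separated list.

-3, -3, -1

The characteristic polynomial is p(λ) = det(λI - Q).
Cofactor expansion gives p(λ) = λ^3 + 7λ^2 + 15λ + 9.
Try λ = -1: p(-1) = 0, so -1 is a root.
Factor out (λ + 1): p(λ) = (λ + 1)·(λ^2 + 6λ + 9).
The quadratic factor is (λ + 3)^2.
Eigenvalues: -3, -3, -1.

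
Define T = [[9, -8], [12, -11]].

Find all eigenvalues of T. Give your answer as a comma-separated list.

-3, 1

det(T - rI) = (9 - r)(-11 - r) - (-8)·(12) = r^2 + 2r - 3.
This factors as (r + 3)·(r - 1) = 0.
Eigenvalues: -3, 1.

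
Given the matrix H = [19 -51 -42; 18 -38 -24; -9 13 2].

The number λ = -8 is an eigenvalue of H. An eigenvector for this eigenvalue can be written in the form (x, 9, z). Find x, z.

3, -9

We need (H + 8I)v = 0.
H + 8I = [[27, -51, -42], [18, -30, -24], [-9, 13, 10]].
Row 1: (27)·x + (-51)·9 + (-42)·z = 0
Row 2: (18)·x + (-30)·9 + (-24)·z = 0
Row 3: (-9)·x + (13)·9 + (10)·z = 0
Solving gives x = 3, z = -9.
Check: H·(3, 9, -9) = (-24, -72, 72) = -8·(3, 9, -9).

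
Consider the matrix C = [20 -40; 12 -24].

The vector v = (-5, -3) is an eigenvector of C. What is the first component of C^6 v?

-20480

First find the eigenvalue: Cv = (20, 12) = -4·(-5, -3), so λ = -4.
Then C^6 v = λ^6·v = (-4)^6·(-5, -3) = 4096·(-5, -3) = (-20480, -12288).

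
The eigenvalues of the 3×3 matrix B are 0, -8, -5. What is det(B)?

det(B) is the product of the eigenvalues: (0) · (-8) · (-5) = 0.

0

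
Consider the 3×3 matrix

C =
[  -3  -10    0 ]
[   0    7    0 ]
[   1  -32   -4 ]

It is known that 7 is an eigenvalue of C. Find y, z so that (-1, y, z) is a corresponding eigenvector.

We need (C - 7I)v = 0.
C - 7I = [[-10, -10, 0], [0, 0, 0], [1, -32, -11]].
Row 1: (-10)·-1 + (-10)·y + (0)·z = 0
Row 2: (0)·-1 + (0)·y + (0)·z = 0
Row 3: (1)·-1 + (-32)·y + (-11)·z = 0
Solving gives y = 1, z = -3.
Check: C·(-1, 1, -3) = (-7, 7, -21) = 7·(-1, 1, -3).

1, -3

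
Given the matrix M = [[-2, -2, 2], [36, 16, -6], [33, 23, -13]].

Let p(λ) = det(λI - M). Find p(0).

-200

p(0) = det(0·I − M) = det(−M) = (−1)^3·det(M).
det(M) = 200, so p(0) = -200.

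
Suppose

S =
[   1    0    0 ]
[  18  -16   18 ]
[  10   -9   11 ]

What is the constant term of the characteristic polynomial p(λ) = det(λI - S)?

p(0) = det(0·I − S) = det(−S) = (−1)^3·det(S).
det(S) = -14, so p(0) = 14.

14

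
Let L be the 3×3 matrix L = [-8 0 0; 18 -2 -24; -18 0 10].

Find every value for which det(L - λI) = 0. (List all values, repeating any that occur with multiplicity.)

Set up det(sI - L) = 0.
Cofactor expansion gives p(s) = s^3 - 84s - 160.
Try s = 10: p(10) = 0, so 10 is a root.
Factor out (s - 10): p(s) = (s - 10)·(s^2 + 10s + 16).
The quadratic factors as (s + 8)·(s + 2).
Eigenvalues: -8, -2, 10.

-8, -2, 10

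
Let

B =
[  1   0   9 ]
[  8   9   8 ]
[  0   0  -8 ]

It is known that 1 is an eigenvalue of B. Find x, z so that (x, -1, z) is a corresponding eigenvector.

We need (B - 1I)v = 0.
B - 1I = [[0, 0, 9], [8, 8, 8], [0, 0, -9]].
Row 1: (0)·x + (0)·-1 + (9)·z = 0
Row 2: (8)·x + (8)·-1 + (8)·z = 0
Row 3: (0)·x + (0)·-1 + (-9)·z = 0
Solving gives x = 1, z = 0.
Check: B·(1, -1, 0) = (1, -1, 0) = 1·(1, -1, 0).

1, 0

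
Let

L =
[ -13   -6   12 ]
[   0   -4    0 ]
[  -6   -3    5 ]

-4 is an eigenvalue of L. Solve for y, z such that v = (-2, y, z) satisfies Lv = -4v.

1, -1

We need (L + 4I)v = 0.
L + 4I = [[-9, -6, 12], [0, 0, 0], [-6, -3, 9]].
Row 1: (-9)·-2 + (-6)·y + (12)·z = 0
Row 2: (0)·-2 + (0)·y + (0)·z = 0
Row 3: (-6)·-2 + (-3)·y + (9)·z = 0
Solving gives y = 1, z = -1.
Check: L·(-2, 1, -1) = (8, -4, 4) = -4·(-2, 1, -1).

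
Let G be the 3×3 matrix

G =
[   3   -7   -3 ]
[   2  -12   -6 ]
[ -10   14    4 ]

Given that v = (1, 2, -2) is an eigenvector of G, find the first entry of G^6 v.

15625

First find the eigenvalue: Gv = (-5, -10, 10) = -5·(1, 2, -2), so λ = -5.
Then G^6 v = λ^6·v = (-5)^6·(1, 2, -2) = 15625·(1, 2, -2) = (15625, 31250, -31250).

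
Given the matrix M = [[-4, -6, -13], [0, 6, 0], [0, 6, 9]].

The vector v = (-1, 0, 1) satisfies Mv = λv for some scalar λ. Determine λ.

9

Compute Mv: M·(-1, 0, 1) = (-9, 0, 9).
Since Mv = λv, compare component 1: -9 = λ·-1, so λ = 9.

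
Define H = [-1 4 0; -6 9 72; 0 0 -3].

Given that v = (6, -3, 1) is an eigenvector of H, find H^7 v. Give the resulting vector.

First find the eigenvalue: Hv = (-18, 9, -3) = -3·(6, -3, 1), so λ = -3.
Then H^7 v = λ^7·v = (-3)^7·(6, -3, 1) = -2187·(6, -3, 1) = (-13122, 6561, -2187).

(-13122, 6561, -2187)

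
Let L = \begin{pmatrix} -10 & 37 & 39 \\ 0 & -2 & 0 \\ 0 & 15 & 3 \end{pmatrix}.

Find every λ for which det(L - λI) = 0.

-10, -2, 3

Set up det(λI - L) = 0.
Expanding the 3×3 determinant: p(λ) = λ^3 + 9λ^2 - 16λ - 60.
Since p(-2) = 0, λ = -2 is a root.
Factor out (λ + 2): p(λ) = (λ + 2)·(λ^2 + 7λ - 30).
The quadratic factors as (λ + 10)·(λ - 3).
Eigenvalues: -10, -2, 3.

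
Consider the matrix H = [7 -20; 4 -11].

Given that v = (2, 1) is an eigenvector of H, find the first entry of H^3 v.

First find the eigenvalue: Hv = (-6, -3) = -3·(2, 1), so λ = -3.
Then H^3 v = λ^3·v = (-3)^3·(2, 1) = -27·(2, 1) = (-54, -27).

-54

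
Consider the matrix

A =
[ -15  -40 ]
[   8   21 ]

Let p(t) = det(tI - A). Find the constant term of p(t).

5

p(t) = t^2 - 6t + 5.
The constant term is 5.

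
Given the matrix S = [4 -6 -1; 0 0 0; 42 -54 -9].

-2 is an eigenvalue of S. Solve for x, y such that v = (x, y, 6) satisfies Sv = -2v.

1, 0

We need (S + 2I)v = 0.
S + 2I = [[6, -6, -1], [0, 2, 0], [42, -54, -7]].
Row 1: (6)·x + (-6)·y + (-1)·6 = 0
Row 2: (0)·x + (2)·y + (0)·6 = 0
Row 3: (42)·x + (-54)·y + (-7)·6 = 0
Solving gives x = 1, y = 0.
Check: S·(1, 0, 6) = (-2, 0, -12) = -2·(1, 0, 6).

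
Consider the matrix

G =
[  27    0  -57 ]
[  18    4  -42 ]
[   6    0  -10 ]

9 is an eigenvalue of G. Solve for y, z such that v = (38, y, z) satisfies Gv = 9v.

36, 12

We need (G - 9I)v = 0.
G - 9I = [[18, 0, -57], [18, -5, -42], [6, 0, -19]].
Row 1: (18)·38 + (0)·y + (-57)·z = 0
Row 2: (18)·38 + (-5)·y + (-42)·z = 0
Row 3: (6)·38 + (0)·y + (-19)·z = 0
Solving gives y = 36, z = 12.
Check: G·(38, 36, 12) = (342, 324, 108) = 9·(38, 36, 12).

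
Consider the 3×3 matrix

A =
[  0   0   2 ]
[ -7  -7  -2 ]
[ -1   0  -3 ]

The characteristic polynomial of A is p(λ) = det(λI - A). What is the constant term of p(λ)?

14

p(λ) = λ^3 + 10λ^2 + 23λ + 14.
The constant term is 14.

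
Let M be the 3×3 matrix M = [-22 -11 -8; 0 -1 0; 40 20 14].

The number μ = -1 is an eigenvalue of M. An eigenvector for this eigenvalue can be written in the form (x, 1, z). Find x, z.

We need (M + 1I)v = 0.
M + 1I = [[-21, -11, -8], [0, 0, 0], [40, 20, 15]].
Row 1: (-21)·x + (-11)·1 + (-8)·z = 0
Row 2: (0)·x + (0)·1 + (0)·z = 0
Row 3: (40)·x + (20)·1 + (15)·z = 0
Solving gives x = 1, z = -4.
Check: M·(1, 1, -4) = (-1, -1, 4) = -1·(1, 1, -4).

1, -4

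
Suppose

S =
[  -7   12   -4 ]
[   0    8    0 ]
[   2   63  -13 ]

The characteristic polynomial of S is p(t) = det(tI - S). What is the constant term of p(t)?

p(t) = t^3 + 12t^2 - 61t - 792.
The constant term is -792.

-792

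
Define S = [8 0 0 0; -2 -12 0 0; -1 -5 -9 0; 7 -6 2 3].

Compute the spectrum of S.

-12, -9, 3, 8

S is lower triangular, so its eigenvalues are the diagonal entries.
Diagonal: 8, -12, -9, 3.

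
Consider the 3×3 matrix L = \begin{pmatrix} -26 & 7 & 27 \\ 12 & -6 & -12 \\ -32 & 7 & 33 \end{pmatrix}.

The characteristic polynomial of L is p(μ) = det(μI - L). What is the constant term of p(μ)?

p(μ) = μ^3 - μ^2 - 36μ + 36.
The constant term is 36.

36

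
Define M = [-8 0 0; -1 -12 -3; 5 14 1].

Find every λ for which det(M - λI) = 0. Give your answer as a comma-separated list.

-8, -6, -5

Compute the characteristic polynomial p(r) = det(rI - M).
Expanding the 3×3 determinant: p(r) = r^3 + 19r^2 + 118r + 240.
Try r = -6: p(-6) = 0, so -6 is a root.
Dividing by (r + 6) leaves r^2 + 13r + 40.
The quadratic factors as (r + 8)·(r + 5).
Eigenvalues: -8, -6, -5.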